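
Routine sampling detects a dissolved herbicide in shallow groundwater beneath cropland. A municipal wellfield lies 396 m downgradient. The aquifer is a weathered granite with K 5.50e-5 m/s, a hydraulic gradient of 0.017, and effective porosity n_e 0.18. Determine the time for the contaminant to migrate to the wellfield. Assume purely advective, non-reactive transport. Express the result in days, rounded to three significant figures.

882 days

K = 5.50e-5 m/s × 86400 s/d = 4.752 m/d
Darcy flux q = K·i = 4.752 × 0.017 = 0.08078 m/d
Seepage velocity v = q / n = 0.08078 / 0.18 = 0.4488 m/d
t = L / v = 396 / 0.4488 = 882.4 d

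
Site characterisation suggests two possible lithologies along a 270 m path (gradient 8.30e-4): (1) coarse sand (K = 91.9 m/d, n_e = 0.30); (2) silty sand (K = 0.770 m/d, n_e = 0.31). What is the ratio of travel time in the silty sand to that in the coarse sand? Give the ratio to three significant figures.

123

Unit 1 (coarse sand): v = 91.9×8.3e-4/0.30 = 0.2543 m/d, t = 270/0.2543 = 1062 d
Unit 2 (silty sand): v = 0.770×8.3e-4/0.31 = 0.002062 m/d, t = 270/0.002062 = 131000 d
t(silty sand) / t(coarse sand) = 131000/1062 = 123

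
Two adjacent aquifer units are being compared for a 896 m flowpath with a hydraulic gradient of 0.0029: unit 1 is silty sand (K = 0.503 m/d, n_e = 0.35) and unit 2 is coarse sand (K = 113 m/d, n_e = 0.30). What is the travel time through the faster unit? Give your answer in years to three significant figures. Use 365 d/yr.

Unit 1 (silty sand): v = 0.503×0.0029/0.35 = 0.004168 m/d, t = 896/0.004168 = 215000 d
Unit 2 (coarse sand): v = 113×0.0029/0.30 = 1.092 m/d, t = 896/1.092 = 820.3 d
Faster: 820.3 d / 365 = 2.25 yr

2.25 years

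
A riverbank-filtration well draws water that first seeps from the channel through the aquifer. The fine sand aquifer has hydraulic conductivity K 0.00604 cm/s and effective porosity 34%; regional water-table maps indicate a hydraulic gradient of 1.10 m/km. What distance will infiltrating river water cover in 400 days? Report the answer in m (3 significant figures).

6.75 m

K = 0.00604 cm/s × 864 = 5.219 m/d
q = Ki = 5.219 × 0.0011 = 0.005740 m/d
Seepage velocity v = q / n = 0.005740 / 0.34 = 0.01688 m/d
L = v × T = 0.01688 × 400 = 6.753 m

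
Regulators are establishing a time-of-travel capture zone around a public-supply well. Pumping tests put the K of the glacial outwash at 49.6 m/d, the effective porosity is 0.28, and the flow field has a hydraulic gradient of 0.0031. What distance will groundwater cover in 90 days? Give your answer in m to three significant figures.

49.4 m

Specific discharge q = 49.6 × 0.0031 = 0.1538 m/d
Seepage velocity v = q / n = 0.1538 / 0.28 = 0.5491 m/d
L = v × T = 0.5491 × 90 = 49.42 m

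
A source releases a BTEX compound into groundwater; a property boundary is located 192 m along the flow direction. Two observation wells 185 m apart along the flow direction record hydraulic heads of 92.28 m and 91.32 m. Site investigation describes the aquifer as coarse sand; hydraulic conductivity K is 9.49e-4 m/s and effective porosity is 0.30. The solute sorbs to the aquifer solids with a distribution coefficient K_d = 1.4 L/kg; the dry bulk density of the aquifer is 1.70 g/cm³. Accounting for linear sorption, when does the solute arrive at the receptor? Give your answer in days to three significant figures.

1210 days

Hydraulic gradient i = (92.28 − 91.32) / 185 = 0.96 / 185 = 0.005189
K = 9.49e-4 m/s × 86400 s/d = 81.99 m/d
Darcy flux q = K·i = 81.99 × 0.005189 = 0.4255 m/d
Seepage velocity v = q / n = 0.4255 / 0.30 = 1.418 m/d
Retardation R = 1 + ρ_b·K_d/n = 1 + 1.70×1.4/0.30 = 8.933
Contaminant velocity v_c = v/R = 1.418/8.933 = 0.1588 m/d
t = L/v_c = 192/0.1588 = 1209 d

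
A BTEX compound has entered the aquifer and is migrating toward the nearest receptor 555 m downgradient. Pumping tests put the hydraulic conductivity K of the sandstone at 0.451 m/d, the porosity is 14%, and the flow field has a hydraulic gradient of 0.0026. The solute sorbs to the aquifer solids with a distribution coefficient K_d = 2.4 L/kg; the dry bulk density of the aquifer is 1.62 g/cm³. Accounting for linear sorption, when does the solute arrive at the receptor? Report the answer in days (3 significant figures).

q = Ki = 0.451 × 0.0026 = 0.001173 m/d
Average linear velocity = 0.001173 / 0.14 = 0.008376 m/d
Retardation R = 1 + ρ_b·K_d/n = 1 + 1.62×2.4/0.14 = 28.77
Contaminant velocity v_c = v/R = 0.008376/28.77 = 2.911e-4 m/d
t = L/v_c = 555/2.911e-4 = 1.906e6 d

1.91e6 days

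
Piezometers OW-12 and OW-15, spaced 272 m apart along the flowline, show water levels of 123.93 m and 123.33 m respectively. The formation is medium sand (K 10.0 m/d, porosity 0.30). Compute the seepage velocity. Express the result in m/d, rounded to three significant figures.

Hydraulic gradient i = (123.93 − 123.33) / 272 = 0.60 / 272 = 0.002206
Specific discharge q = 10.0 × 0.002206 = 0.02206 m/d
Seepage velocity v = q / n = 0.02206 / 0.30 = 0.07353 m/d

0.0735 m/d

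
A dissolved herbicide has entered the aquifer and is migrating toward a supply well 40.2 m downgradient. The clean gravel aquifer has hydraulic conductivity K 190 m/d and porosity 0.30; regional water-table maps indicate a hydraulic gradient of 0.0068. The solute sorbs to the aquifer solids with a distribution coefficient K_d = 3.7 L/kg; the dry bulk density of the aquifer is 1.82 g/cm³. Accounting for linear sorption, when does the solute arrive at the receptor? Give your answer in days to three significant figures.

Darcy flux q = K·i = 190 × 0.0068 = 1.292 m/d
v_s = q/n_e = 1.292/0.30 = 4.307 m/d
Retardation R = 1 + ρ_b·K_d/n = 1 + 1.82×3.7/0.30 = 23.45
Contaminant velocity v_c = v/R = 4.307/23.45 = 0.1837 m/d
t = L/v_c = 40.2/0.1837 = 218.9 d

219 days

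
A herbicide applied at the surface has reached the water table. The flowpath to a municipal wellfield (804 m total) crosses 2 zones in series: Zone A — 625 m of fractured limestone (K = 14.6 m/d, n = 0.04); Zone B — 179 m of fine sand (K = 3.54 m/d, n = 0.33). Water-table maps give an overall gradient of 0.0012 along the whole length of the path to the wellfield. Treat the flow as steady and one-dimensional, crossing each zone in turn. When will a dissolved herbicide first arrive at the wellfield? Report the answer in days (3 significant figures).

Continuity: the same q passes through each zone, so ΔH = q·Σ(L_j/K_j) — the zones act as resistances in series.
Σ(L/K) = 625/14.6 + 179/3.54 = 42.81 + 50.56 = 93.37 d
K_eq = L_total / Σ(L/K) = 804 / 93.37 = 8.611 m/d
q = K_eq · i = 8.611 × 0.0012 = 0.01033 m/d (same in every zone)
Zone A: v = q/n = 0.01033/0.04 = 0.2583 m/d → t_A = 625/0.2583 = 2419 d
Zone B: v = q/n = 0.01033/0.33 = 0.03131 m/d → t_B = 179/0.03131 = 5717 d
Total t = 2419 + 5717 = 8136 d

8140 days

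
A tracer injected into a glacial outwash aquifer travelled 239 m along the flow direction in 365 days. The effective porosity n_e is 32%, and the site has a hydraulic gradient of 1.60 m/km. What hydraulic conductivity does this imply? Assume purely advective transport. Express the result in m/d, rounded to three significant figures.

v = L / t = 239 / 365 = 0.6548 m/d
K = v · n / i = 0.6548 × 0.32 / 0.0016 = 131 m/d

131 m/d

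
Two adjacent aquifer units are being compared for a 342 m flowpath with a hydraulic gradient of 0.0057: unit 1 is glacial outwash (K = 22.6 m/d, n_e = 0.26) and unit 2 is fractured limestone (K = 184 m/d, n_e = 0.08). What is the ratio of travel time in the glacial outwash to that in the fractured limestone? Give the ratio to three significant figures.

Unit 1 (glacial outwash): v = 22.6×0.0057/0.26 = 0.4955 m/d, t = 342/0.4955 = 690.3 d
Unit 2 (fractured limestone): v = 184×0.0057/0.08 = 13.11 m/d, t = 342/13.11 = 26.09 d
t(glacial outwash) / t(fractured limestone) = 690.3/26.09 = 26.5

26.5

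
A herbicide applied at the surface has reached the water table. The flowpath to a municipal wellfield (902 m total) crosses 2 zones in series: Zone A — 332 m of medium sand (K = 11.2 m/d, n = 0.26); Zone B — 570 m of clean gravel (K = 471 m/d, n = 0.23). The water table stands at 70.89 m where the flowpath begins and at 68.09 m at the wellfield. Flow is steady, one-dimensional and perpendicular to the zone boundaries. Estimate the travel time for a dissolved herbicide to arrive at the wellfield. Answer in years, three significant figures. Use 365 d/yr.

Total head drop ΔH = 70.89 − 68.09 = 2.80 m
Continuity: the same q passes through each zone, so ΔH = q·Σ(L_j/K_j) — the zones act as resistances in series.
Σ(L/K) = 332/11.2 + 570/471 = 29.64 + 1.210 = 30.85 d
q = ΔH / Σ(L/K) = 2.80 / 30.85 = 0.09075 m/d (same in every zone)
Zone A: v = q/n = 0.09075/0.26 = 0.3490 m/d → t_A = 332/0.3490 = 951.2 d
Zone B: v = q/n = 0.09075/0.23 = 0.3946 m/d → t_B = 570/0.3946 = 1445 d
Total t = 951.2 + 1445 = 2396 d
   = 2396 / 365 = 6.56 yr

6.56 years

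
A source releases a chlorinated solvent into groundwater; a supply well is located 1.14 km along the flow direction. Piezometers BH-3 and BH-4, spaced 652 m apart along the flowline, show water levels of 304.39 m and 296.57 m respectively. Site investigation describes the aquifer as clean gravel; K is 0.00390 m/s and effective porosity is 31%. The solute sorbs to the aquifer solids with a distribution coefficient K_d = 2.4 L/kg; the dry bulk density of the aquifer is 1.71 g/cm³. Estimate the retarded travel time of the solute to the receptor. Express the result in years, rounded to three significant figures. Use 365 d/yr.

Hydraulic gradient i = (304.39 − 296.57) / 652 = 7.82 / 652 = 0.01199
K = 0.00390 m/s × 86400 s/d = 337.0 m/d
Specific discharge q = 337.0 × 0.01199 = 4.041 m/d
v = Ki/n = 337.0·0.01199/0.31 = 13.04 m/d
Retardation R = 1 + ρ_b·K_d/n = 1 + 1.71×2.4/0.31 = 14.24
Contaminant velocity v_c = v/R = 13.04/14.24 = 0.9156 m/d
L = 1.14 km = 1140 m
t = L/v_c = 1140/0.9156 = 1245 d
   = 1245/365 = 3.41 yr

3.41 years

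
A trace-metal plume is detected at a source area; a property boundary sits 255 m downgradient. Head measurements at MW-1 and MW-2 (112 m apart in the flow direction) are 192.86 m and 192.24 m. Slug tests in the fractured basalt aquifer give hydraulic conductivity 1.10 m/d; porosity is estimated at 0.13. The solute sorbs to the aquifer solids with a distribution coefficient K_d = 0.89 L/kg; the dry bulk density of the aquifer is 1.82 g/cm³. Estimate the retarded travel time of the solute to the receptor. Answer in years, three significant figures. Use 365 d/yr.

201 years

Hydraulic gradient i = (192.86 − 192.24) / 112 = 0.62 / 112 = 0.005536
Darcy flux q = K·i = 1.10 × 0.005536 = 0.006089 m/d
Average linear velocity = 0.006089 / 0.13 = 0.04684 m/d
Retardation R = 1 + ρ_b·K_d/n = 1 + 1.82×0.89/0.13 = 13.46
Contaminant velocity v_c = v/R = 0.04684/13.46 = 0.003480 m/d
t = L/v_c = 255/0.003480 = 73280 d
   = 73280/365 = 201 yr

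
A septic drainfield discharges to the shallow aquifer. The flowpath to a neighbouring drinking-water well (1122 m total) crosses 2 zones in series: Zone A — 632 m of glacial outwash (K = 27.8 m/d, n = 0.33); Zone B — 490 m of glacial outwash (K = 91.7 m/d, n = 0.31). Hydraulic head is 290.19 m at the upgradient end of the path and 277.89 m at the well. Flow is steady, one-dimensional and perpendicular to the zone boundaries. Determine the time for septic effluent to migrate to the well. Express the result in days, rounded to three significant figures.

Total head drop ΔH = 290.19 − 277.89 = 12.30 m
Continuity: the same q passes through each zone, so ΔH = q·Σ(L_j/K_j) — the zones act as resistances in series.
Σ(L/K) = 632/27.8 + 490/91.7 = 22.73 + 5.344 = 28.08 d
q = ΔH / Σ(L/K) = 12.30 / 28.08 = 0.4381 m/d (same in every zone)
Zone A: v = q/n = 0.4381/0.33 = 1.328 m/d → t_A = 632/1.328 = 476.1 d
Zone B: v = q/n = 0.4381/0.31 = 1.413 m/d → t_B = 490/1.413 = 346.7 d
Total t = 476.1 + 346.7 = 822.8 d

823 days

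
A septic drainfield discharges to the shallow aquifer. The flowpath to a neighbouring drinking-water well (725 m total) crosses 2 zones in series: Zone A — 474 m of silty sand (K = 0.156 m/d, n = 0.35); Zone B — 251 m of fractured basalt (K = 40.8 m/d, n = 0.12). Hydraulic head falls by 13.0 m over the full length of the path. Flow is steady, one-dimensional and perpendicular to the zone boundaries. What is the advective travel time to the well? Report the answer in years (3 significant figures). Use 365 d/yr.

126 years

Continuity: the same q passes through each zone, so ΔH = q·Σ(L_j/K_j) — the zones act as resistances in series.
Σ(L/K) = 474/0.156 + 251/40.8 = 3038 + 6.152 = 3045 d
q = ΔH / Σ(L/K) = 13.0 / 3045 = 0.004270 m/d (same in every zone)
Zone A: v = q/n = 0.004270/0.35 = 0.01220 m/d → t_A = 474/0.01220 = 38850 d
Zone B: v = q/n = 0.004270/0.12 = 0.03558 m/d → t_B = 251/0.03558 = 7054 d
Total t = 38850 + 7054 = 45910 d
   = 45910 / 365 = 126 yr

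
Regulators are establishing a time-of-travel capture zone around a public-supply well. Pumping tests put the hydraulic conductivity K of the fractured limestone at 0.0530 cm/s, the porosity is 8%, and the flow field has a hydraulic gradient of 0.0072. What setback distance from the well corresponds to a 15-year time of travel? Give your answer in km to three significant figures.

K = 0.0530 cm/s × 864 = 45.79 m/d
Specific discharge q = 45.79 × 0.0072 = 0.3297 m/d
v = Ki/n = 45.79·0.0072/0.08 = 4.121 m/d
T = 15 yr × 365 = 5475 d
L = v × T = 4.121 × 5475 = 22560 m
   = 22.6 km

22.6 km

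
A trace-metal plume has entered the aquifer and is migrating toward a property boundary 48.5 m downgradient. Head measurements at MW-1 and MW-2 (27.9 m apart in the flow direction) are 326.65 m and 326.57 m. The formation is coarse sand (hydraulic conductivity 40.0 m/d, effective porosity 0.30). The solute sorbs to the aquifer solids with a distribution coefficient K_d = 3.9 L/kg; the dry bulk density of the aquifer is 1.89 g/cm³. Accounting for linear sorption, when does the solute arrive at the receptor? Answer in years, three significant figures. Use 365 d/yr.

Hydraulic gradient i = (326.65 − 326.57) / 27.9 = 0.08 / 27.9 = 0.002867
q = Ki = 40.0 × 0.002867 = 0.1147 m/d
Average linear velocity = 0.1147 / 0.30 = 0.3823 m/d
Retardation R = 1 + ρ_b·K_d/n = 1 + 1.89×3.9/0.30 = 25.57
Contaminant velocity v_c = v/R = 0.3823/25.57 = 0.01495 m/d
t = L/v_c = 48.5/0.01495 = 3244 d
   = 3244/365 = 8.89 yr

8.89 years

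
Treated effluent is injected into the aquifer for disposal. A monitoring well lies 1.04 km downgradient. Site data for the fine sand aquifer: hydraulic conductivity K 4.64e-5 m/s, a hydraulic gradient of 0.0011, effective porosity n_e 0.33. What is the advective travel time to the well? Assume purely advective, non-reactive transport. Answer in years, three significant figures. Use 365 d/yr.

K = 4.64e-5 m/s × 86400 s/d = 4.009 m/d
q = Ki = 4.009 × 0.0011 = 0.004410 m/d
v_s = q/n_e = 0.004410/0.33 = 0.01336 m/d
L = 1.04 km = 1040 m
t = L / v = 1040 / 0.01336 = 77830 d
   = 77830 / 365 = 213 yr

213 years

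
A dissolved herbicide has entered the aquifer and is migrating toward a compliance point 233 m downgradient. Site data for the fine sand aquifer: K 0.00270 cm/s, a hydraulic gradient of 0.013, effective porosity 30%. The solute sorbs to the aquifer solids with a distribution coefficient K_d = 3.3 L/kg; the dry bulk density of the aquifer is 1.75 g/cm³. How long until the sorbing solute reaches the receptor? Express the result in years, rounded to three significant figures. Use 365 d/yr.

K = 0.00270 cm/s × 864 = 2.333 m/d
q = Ki = 2.333 × 0.013 = 0.03033 m/d
v_s = q/n_e = 0.03033/0.30 = 0.1011 m/d
Retardation R = 1 + ρ_b·K_d/n = 1 + 1.75×3.3/0.30 = 20.25
Contaminant velocity v_c = v/R = 0.1011/20.25 = 0.004992 m/d
t = L/v_c = 233/0.004992 = 46670 d
   = 46670/365 = 128 yr

128 years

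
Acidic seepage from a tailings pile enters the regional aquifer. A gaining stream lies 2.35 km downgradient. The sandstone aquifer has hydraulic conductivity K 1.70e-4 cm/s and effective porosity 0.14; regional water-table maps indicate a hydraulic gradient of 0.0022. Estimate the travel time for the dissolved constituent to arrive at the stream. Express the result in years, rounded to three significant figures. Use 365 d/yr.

K = 1.70e-4 cm/s × 864 = 0.1469 m/d
q = Ki = 0.1469 × 0.0022 = 3.231e-4 m/d
v = Ki/n = 0.1469·0.0022/0.14 = 0.002308 m/d
L = 2.35 km = 2350 m
t = L / v = 2350 / 0.002308 = 1.018e6 d
   = 1.018e6 / 365 = 2790 yr

2790 years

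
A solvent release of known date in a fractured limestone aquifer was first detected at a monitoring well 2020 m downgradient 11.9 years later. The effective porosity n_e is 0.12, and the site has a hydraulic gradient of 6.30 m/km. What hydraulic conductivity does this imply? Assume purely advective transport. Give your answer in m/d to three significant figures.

8.86 m/d

t = 11.9 years = 4344 d
v = L / t = 2020 / 4344 = 0.4651 m/d
K = v · n / i = 0.4651 × 0.12 / 0.0063 = 8.86 m/d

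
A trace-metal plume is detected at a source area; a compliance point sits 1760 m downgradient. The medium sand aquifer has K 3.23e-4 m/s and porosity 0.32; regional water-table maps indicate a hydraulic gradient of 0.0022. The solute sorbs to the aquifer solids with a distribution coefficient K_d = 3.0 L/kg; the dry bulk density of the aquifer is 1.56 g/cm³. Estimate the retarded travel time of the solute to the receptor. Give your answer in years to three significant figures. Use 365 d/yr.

393 years

K = 3.23e-4 m/s × 86400 s/d = 27.91 m/d
q = Ki = 27.91 × 0.0022 = 0.06140 m/d
Seepage velocity v = q / n = 0.06140 / 0.32 = 0.1919 m/d
Retardation R = 1 + ρ_b·K_d/n = 1 + 1.56×3.0/0.32 = 15.62
Contaminant velocity v_c = v/R = 0.1919/15.62 = 0.01228 m/d
t = L/v_c = 1760/0.01228 = 143300 d
   = 143300/365 = 393 yr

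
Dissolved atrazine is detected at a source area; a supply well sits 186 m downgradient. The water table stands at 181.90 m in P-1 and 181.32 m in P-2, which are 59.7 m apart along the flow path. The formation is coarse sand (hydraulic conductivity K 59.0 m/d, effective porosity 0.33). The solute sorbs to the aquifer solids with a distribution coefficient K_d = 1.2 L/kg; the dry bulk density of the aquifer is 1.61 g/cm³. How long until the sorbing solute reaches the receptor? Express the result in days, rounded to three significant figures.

Hydraulic gradient i = (181.90 − 181.32) / 59.7 = 0.58 / 59.7 = 0.009715
q = Ki = 59.0 × 0.009715 = 0.5732 m/d
v_s = q/n_e = 0.5732/0.33 = 1.737 m/d
Retardation R = 1 + ρ_b·K_d/n = 1 + 1.61×1.2/0.33 = 6.855
Contaminant velocity v_c = v/R = 1.737/6.855 = 0.2534 m/d
t = L/v_c = 186/0.2534 = 734.0 d

734 days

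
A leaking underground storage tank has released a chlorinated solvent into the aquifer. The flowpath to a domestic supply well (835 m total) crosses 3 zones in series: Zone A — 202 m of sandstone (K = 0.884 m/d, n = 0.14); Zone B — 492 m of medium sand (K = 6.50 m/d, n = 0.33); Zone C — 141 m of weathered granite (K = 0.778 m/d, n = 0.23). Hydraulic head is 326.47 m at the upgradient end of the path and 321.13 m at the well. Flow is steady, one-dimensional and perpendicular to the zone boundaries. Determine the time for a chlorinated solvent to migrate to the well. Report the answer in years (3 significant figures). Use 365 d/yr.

Total head drop ΔH = 326.47 − 321.13 = 5.34 m
Continuity: the same q passes through each zone, so ΔH = q·Σ(L_j/K_j) — the zones act as resistances in series.
Σ(L/K) = 202/0.884 + 492/6.50 + 141/0.778 = 228.5 + 75.69 + 181.2 = 485.4 d
q = ΔH / Σ(L/K) = 5.34 / 485.4 = 0.01100 m/d (same in every zone)
Zone A: v = q/n = 0.01100/0.14 = 0.07857 m/d → t_A = 202/0.07857 = 2571 d
Zone B: v = q/n = 0.01100/0.33 = 0.03333 m/d → t_B = 492/0.03333 = 14760 d
Zone C: v = q/n = 0.01100/0.23 = 0.04783 m/d → t_C = 141/0.04783 = 2948 d
Total t = 2571 + 14760 + 2948 = 20280 d
   = 20280 / 365 = 55.6 yr

55.6 years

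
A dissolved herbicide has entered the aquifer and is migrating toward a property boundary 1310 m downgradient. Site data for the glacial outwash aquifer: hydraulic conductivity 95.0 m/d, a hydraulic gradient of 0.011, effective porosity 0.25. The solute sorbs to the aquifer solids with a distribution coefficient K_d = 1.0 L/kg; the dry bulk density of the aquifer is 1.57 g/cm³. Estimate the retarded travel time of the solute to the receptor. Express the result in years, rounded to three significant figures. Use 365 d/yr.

Specific discharge q = 95.0 × 0.011 = 1.045 m/d
Seepage velocity v = q / n = 1.045 / 0.25 = 4.180 m/d
Retardation R = 1 + ρ_b·K_d/n = 1 + 1.57×1.0/0.25 = 7.280
Contaminant velocity v_c = v/R = 4.180/7.280 = 0.5742 m/d
t = L/v_c = 1310/0.5742 = 2282 d
   = 2282/365 = 6.25 yr

6.25 years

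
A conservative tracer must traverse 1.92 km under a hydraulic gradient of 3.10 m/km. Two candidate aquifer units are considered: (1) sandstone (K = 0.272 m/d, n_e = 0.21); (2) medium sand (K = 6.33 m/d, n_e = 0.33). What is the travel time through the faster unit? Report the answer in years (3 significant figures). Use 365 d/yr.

88.5 years

Unit 1 (sandstone): v = 0.272×0.0031/0.21 = 0.004015 m/d, t = 1920/0.004015 = 478200 d
Unit 2 (medium sand): v = 6.33×0.0031/0.33 = 0.05946 m/d, t = 1920/0.05946 = 32290 d
Faster: 32290 d / 365 = 88.5 yr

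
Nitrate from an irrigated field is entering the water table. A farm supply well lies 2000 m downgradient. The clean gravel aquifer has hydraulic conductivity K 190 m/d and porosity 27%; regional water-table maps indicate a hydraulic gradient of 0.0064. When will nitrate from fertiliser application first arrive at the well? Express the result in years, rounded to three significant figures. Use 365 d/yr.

Darcy flux q = K·i = 190 × 0.0064 = 1.216 m/d
Seepage velocity v = q / n = 1.216 / 0.27 = 4.504 m/d
t = L / v = 2000 / 4.504 = 444.1 d
   = 444.1 / 365 = 1.22 yr

1.22 years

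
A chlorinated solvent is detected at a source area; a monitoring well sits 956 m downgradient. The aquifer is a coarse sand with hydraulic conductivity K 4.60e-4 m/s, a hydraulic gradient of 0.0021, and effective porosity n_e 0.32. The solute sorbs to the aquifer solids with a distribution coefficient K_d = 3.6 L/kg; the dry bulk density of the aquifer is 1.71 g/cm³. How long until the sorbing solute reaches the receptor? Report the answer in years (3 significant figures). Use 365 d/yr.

K = 4.60e-4 m/s × 86400 s/d = 39.74 m/d
Darcy flux q = K·i = 39.74 × 0.0021 = 0.08346 m/d
Average linear velocity = 0.08346 / 0.32 = 0.2608 m/d
Retardation R = 1 + ρ_b·K_d/n = 1 + 1.71×3.6/0.32 = 20.24
Contaminant velocity v_c = v/R = 0.2608/20.24 = 0.01289 m/d
t = L/v_c = 956/0.01289 = 74180 d
   = 74180/365 = 203 yr

203 years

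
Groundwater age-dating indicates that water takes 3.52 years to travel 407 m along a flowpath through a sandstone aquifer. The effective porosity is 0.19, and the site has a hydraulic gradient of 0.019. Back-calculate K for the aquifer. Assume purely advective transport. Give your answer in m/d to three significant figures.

3.17 m/d

t = 3.52 years = 1285 d
v = L / t = 407 / 1285 = 0.3168 m/d
K = v · n / i = 0.3168 × 0.19 / 0.019 = 3.17 m/d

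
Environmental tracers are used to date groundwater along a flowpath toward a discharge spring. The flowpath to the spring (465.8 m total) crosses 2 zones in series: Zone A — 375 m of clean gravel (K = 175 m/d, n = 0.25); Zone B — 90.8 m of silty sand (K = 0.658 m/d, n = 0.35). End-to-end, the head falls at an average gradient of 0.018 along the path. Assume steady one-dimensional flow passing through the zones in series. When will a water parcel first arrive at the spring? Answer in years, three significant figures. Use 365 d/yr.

Continuity: the same q passes through each zone, so ΔH = q·Σ(L_j/K_j) — the zones act as resistances in series.
Σ(L/K) = 375/175 + 90.8/0.658 = 2.143 + 138.0 = 140.1 d
K_eq = L_total / Σ(L/K) = 465.8 / 140.1 = 3.324 m/d
q = K_eq · i = 3.324 × 0.018 = 0.05983 m/d (same in every zone)
Zone A: v = q/n = 0.05983/0.25 = 0.2393 m/d → t_A = 375/0.2393 = 1567 d
Zone B: v = q/n = 0.05983/0.35 = 0.1709 m/d → t_B = 90.8/0.1709 = 531.2 d
Total t = 1567 + 531.2 = 2098 d
   = 2098 / 365 = 5.75 yr

5.75 years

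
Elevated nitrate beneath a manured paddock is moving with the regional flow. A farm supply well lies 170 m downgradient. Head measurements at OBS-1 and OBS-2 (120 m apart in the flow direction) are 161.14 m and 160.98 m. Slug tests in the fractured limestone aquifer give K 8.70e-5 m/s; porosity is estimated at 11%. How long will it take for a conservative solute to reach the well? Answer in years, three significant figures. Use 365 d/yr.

Hydraulic gradient i = (161.14 − 160.98) / 120 = 0.16 / 120 = 0.001333
K = 8.70e-5 m/s × 86400 s/d = 7.517 m/d
q = Ki = 7.517 × 0.001333 = 0.01002 m/d
v = Ki/n = 7.517·0.001333/0.11 = 0.09111 m/d
t = L / v = 170 / 0.09111 = 1866 d
   = 1866 / 365 = 5.11 yr

5.11 years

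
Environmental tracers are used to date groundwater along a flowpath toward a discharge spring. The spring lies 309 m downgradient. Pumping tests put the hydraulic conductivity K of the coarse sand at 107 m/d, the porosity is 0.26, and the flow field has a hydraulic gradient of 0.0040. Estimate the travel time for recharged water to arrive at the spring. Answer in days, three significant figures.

Specific discharge q = 107 × 0.0040 = 0.4280 m/d
Seepage velocity v = q / n = 0.4280 / 0.26 = 1.646 m/d
t = L / v = 309 / 1.646 = 187.7 d

188 days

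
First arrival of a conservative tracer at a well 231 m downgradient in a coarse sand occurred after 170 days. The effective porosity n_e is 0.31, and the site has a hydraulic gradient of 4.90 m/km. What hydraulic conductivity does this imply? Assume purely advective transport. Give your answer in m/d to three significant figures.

86.0 m/d

v = L / t = 231 / 170 = 1.359 m/d
K = v · n / i = 1.359 × 0.31 / 0.0049 = 86.0 m/d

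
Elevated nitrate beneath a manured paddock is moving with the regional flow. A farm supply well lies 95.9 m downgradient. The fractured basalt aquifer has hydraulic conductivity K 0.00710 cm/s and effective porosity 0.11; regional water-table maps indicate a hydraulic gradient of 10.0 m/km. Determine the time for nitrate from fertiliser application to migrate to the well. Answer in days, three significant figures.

172 days

K = 0.00710 cm/s × 864 = 6.134 m/d
Darcy flux q = K·i = 6.134 × 0.010 = 0.06134 m/d
Seepage velocity v = q / n = 0.06134 / 0.11 = 0.5577 m/d
t = L / v = 95.9 / 0.5577 = 172.0 d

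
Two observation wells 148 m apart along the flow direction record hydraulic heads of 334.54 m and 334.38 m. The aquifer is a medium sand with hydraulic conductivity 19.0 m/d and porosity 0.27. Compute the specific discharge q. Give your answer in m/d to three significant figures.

Hydraulic gradient i = (334.54 − 334.38) / 148 = 0.16 / 148 = 0.001081
Specific discharge q = 19.0 × 0.001081 = 0.02054 m/d

0.0205 m/d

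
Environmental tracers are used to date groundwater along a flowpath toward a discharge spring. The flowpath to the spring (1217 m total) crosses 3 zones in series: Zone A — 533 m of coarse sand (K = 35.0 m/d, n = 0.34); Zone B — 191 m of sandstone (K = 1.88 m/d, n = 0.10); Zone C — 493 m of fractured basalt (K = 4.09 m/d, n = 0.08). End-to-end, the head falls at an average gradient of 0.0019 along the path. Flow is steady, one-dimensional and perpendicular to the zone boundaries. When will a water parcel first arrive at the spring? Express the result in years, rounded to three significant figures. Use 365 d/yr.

Steady 1-D flow in series ⇒ the Darcy flux q is identical in every zone and the zone head losses add (resistances L/K in series).
Σ(L/K) = 533/35.0 + 191/1.88 + 493/4.09 = 15.23 + 101.6 + 120.5 = 237.4 d
K_eq = L_total / Σ(L/K) = 1217 / 237.4 = 5.127 m/d
q = K_eq · i = 5.127 × 0.0019 = 0.009742 m/d (same in every zone)
Zone A: v = q/n = 0.009742/0.34 = 0.02865 m/d → t_A = 533/0.02865 = 18600 d
Zone B: v = q/n = 0.009742/0.10 = 0.09742 m/d → t_B = 191/0.09742 = 1961 d
Zone C: v = q/n = 0.009742/0.08 = 0.1218 m/d → t_C = 493/0.1218 = 4049 d
Total t = 18600 + 1961 + 4049 = 24610 d
   = 24610 / 365 = 67.4 yr

67.4 years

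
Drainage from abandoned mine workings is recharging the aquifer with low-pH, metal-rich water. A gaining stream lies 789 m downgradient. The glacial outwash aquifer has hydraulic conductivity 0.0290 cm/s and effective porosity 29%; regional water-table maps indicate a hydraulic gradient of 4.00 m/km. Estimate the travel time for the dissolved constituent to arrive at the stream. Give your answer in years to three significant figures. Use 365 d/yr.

6.25 years

K = 0.0290 cm/s × 864 = 25.06 m/d
Specific discharge q = 25.06 × 0.0040 = 0.1002 m/d
v_s = q/n_e = 0.1002/0.29 = 0.3456 m/d
t = L / v = 789 / 0.3456 = 2283 d
   = 2283 / 365 = 6.25 yr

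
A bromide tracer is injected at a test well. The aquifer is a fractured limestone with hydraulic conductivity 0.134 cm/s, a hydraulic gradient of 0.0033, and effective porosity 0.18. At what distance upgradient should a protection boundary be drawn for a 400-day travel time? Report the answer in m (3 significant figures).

K = 0.134 cm/s × 864 = 115.8 m/d
Specific discharge q = 115.8 × 0.0033 = 0.3821 m/d
v = Ki/n = 115.8·0.0033/0.18 = 2.123 m/d
L = v × T = 2.123 × 400 = 849.0 m

849 m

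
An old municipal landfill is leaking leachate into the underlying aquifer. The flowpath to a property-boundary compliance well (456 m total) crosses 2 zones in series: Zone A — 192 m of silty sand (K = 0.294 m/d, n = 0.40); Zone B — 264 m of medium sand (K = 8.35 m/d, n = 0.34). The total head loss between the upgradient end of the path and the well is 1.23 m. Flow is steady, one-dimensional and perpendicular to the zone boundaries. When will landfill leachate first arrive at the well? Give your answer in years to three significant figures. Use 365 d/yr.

254 years

Continuity: the same q passes through each zone, so ΔH = q·Σ(L_j/K_j) — the zones act as resistances in series.
Σ(L/K) = 192/0.294 + 264/8.35 = 653.1 + 31.62 = 684.7 d
q = ΔH / Σ(L/K) = 1.23 / 684.7 = 0.001796 m/d (same in every zone)
Zone A: v = q/n = 0.001796/0.40 = 0.004491 m/d → t_A = 192/0.004491 = 42750 d
Zone B: v = q/n = 0.001796/0.34 = 0.005284 m/d → t_B = 264/0.005284 = 49960 d
Total t = 42750 + 49960 = 92720 d
   = 92720 / 365 = 254 yr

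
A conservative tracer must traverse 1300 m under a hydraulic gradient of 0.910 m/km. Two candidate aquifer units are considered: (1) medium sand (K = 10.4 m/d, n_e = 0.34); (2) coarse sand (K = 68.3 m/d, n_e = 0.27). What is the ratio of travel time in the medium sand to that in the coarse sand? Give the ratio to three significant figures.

8.27

Unit 1 (medium sand): v = 10.4×9.1e-4/0.34 = 0.02784 m/d, t = 1300/0.02784 = 46700 d
Unit 2 (coarse sand): v = 68.3×9.1e-4/0.27 = 0.2302 m/d, t = 1300/0.2302 = 5647 d
t(medium sand) / t(coarse sand) = 46700/5647 = 8.27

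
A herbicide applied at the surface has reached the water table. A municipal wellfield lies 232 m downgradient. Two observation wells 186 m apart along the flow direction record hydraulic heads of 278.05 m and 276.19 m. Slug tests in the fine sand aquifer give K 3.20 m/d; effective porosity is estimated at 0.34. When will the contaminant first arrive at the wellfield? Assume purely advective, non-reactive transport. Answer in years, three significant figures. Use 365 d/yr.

Hydraulic gradient i = (278.05 − 276.19) / 186 = 1.86 / 186 = 0.01000
Specific discharge q = 3.20 × 0.01000 = 0.03200 m/d
v_s = q/n_e = 0.03200/0.34 = 0.09412 m/d
t = L / v = 232 / 0.09412 = 2465 d
   = 2465 / 365 = 6.75 yr

6.75 years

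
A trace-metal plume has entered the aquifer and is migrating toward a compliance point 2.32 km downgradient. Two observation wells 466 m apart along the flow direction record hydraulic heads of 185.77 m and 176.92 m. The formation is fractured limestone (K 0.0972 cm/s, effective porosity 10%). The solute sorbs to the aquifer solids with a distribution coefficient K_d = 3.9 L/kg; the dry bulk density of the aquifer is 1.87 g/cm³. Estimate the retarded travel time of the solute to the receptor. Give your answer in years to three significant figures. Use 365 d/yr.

29.5 years

Hydraulic gradient i = (185.77 − 176.92) / 466 = 8.85 / 466 = 0.01899
K = 0.0972 cm/s × 864 = 83.98 m/d
q = Ki = 83.98 × 0.01899 = 1.595 m/d
v = Ki/n = 83.98·0.01899/0.10 = 15.95 m/d
Retardation R = 1 + ρ_b·K_d/n = 1 + 1.87×3.9/0.10 = 73.93
Contaminant velocity v_c = v/R = 15.95/73.93 = 0.2157 m/d
L = 2.32 km = 2320 m
t = L/v_c = 2320/0.2157 = 10750 d
   = 10750/365 = 29.5 yr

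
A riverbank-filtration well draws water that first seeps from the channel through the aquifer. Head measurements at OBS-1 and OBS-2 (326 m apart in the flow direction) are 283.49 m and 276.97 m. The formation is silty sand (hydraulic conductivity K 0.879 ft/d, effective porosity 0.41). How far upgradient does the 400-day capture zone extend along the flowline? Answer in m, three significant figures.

5.23 m

Hydraulic gradient i = (283.49 − 276.97) / 326 = 6.52 / 326 = 0.02000
K = 0.879 ft/d × 0.3048 = 0.2679 m/d
q = Ki = 0.2679 × 0.02000 = 0.005358 m/d
v_s = q/n_e = 0.005358/0.41 = 0.01307 m/d
L = v × T = 0.01307 × 400 = 5.228 m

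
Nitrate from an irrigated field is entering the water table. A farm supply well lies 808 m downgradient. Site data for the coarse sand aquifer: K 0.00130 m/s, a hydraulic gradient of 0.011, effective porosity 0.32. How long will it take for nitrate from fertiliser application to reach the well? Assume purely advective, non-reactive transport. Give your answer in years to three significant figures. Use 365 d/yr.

K = 0.00130 m/s × 86400 s/d = 112.3 m/d
q = Ki = 112.3 × 0.011 = 1.236 m/d
Seepage velocity v = q / n = 1.236 / 0.32 = 3.861 m/d
t = L / v = 808 / 3.861 = 209.3 d
   = 209.3 / 365 = 0.573 yr

0.573 years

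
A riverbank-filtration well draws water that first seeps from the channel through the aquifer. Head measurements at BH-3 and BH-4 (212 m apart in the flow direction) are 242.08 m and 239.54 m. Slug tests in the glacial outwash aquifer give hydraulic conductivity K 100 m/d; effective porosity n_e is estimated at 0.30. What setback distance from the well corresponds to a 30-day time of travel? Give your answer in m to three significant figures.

120 m

Hydraulic gradient i = (242.08 − 239.54) / 212 = 2.54 / 212 = 0.01198
Darcy flux q = K·i = 100 × 0.01198 = 1.198 m/d
v = Ki/n = 100·0.01198/0.30 = 3.994 m/d
L = v × T = 3.994 × 30 = 119.8 m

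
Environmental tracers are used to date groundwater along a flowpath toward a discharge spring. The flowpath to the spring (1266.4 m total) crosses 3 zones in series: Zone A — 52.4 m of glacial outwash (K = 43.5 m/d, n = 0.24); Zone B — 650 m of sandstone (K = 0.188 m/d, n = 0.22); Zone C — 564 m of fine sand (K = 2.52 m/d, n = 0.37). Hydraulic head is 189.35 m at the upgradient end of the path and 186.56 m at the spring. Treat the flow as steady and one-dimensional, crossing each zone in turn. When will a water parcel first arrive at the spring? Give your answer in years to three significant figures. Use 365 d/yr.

1320 years

Total head drop ΔH = 189.35 − 186.56 = 2.79 m
Continuity: the same q passes through each zone, so ΔH = q·Σ(L_j/K_j) — the zones act as resistances in series.
Σ(L/K) = 52.4/43.5 + 650/0.188 + 564/2.52 = 1.205 + 3457 + 223.8 = 3682 d
q = ΔH / Σ(L/K) = 2.79 / 3682 = 7.576e-4 m/d (same in every zone)
Zone A: v = q/n = 7.576e-4/0.24 = 0.003157 m/d → t_A = 52.4/0.003157 = 16600 d
Zone B: v = q/n = 7.576e-4/0.22 = 0.003444 m/d → t_B = 650/0.003444 = 188700 d
Zone C: v = q/n = 7.576e-4/0.37 = 0.002048 m/d → t_C = 564/0.002048 = 275400 d
Total t = 16600 + 188700 + 275400 = 480800 d
   = 480800 / 365 = 1320 yr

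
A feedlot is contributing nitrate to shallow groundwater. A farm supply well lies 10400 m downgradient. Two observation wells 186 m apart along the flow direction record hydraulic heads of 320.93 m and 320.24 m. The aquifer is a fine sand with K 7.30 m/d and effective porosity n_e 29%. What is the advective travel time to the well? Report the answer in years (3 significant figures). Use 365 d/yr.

Hydraulic gradient i = (320.93 − 320.24) / 186 = 0.69 / 186 = 0.003710
Darcy flux q = K·i = 7.30 × 0.003710 = 0.02708 m/d
Seepage velocity v = q / n = 0.02708 / 0.29 = 0.09338 m/d
t = L / v = 10400 / 0.09338 = 111400 d
   = 111400 / 365 = 305 yr

305 years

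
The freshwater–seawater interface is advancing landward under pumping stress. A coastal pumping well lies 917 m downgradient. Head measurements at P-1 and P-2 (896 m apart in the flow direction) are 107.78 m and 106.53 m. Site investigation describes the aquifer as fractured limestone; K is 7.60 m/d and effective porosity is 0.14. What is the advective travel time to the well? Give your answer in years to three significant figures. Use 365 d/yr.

33.2 years

Hydraulic gradient i = (107.78 − 106.53) / 896 = 1.25 / 896 = 0.001395
Darcy flux q = K·i = 7.60 × 0.001395 = 0.01060 m/d
v_s = q/n_e = 0.01060/0.14 = 0.07573 m/d
t = L / v = 917 / 0.07573 = 12110 d
   = 12110 / 365 = 33.2 yr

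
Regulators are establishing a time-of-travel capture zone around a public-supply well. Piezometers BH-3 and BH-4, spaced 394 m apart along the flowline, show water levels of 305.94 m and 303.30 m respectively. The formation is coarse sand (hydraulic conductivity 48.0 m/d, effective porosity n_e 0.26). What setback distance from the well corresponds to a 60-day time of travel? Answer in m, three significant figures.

Hydraulic gradient i = (305.94 − 303.30) / 394 = 2.64 / 394 = 0.006701
Specific discharge q = 48.0 × 0.006701 = 0.3216 m/d
Seepage velocity v = q / n = 0.3216 / 0.26 = 1.237 m/d
L = v × T = 1.237 × 60 = 74.22 m

74.2 m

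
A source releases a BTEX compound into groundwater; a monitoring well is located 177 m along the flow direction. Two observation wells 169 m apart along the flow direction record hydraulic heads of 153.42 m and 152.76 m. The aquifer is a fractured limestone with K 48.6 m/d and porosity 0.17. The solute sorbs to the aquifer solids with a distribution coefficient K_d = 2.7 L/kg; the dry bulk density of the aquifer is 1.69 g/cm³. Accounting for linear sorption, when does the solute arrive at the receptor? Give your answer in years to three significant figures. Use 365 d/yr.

12.1 years

Hydraulic gradient i = (153.42 − 152.76) / 169 = 0.66 / 169 = 0.003905
q = Ki = 48.6 × 0.003905 = 0.1898 m/d
Average linear velocity = 0.1898 / 0.17 = 1.116 m/d
Retardation R = 1 + ρ_b·K_d/n = 1 + 1.69×2.7/0.17 = 27.84
Contaminant velocity v_c = v/R = 1.116/27.84 = 0.04010 m/d
t = L/v_c = 177/0.04010 = 4414 d
   = 4414/365 = 12.1 yr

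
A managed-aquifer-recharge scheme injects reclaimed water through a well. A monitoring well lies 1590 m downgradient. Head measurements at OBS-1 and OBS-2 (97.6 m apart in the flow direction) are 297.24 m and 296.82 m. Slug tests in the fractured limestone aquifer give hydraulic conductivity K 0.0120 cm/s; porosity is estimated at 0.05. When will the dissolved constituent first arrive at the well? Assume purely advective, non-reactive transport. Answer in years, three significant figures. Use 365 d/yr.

Hydraulic gradient i = (297.24 − 296.82) / 97.6 = 0.42 / 97.6 = 0.004303
K = 0.0120 cm/s × 864 = 10.37 m/d
Specific discharge q = 10.37 × 0.004303 = 0.04462 m/d
v_s = q/n_e = 0.04462/0.05 = 0.8923 m/d
t = L / v = 1590 / 0.8923 = 1782 d
   = 1782 / 365 = 4.88 yr

4.88 years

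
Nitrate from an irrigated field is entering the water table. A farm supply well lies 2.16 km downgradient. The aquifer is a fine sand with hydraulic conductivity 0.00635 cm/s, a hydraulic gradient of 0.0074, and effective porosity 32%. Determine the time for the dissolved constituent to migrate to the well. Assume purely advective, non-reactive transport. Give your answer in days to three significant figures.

17000 days

K = 0.00635 cm/s × 864 = 5.486 m/d
q = Ki = 5.486 × 0.0074 = 0.04060 m/d
Seepage velocity v = q / n = 0.04060 / 0.32 = 0.1269 m/d
L = 2.16 km = 2160 m
t = L / v = 2160 / 0.1269 = 17020 d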